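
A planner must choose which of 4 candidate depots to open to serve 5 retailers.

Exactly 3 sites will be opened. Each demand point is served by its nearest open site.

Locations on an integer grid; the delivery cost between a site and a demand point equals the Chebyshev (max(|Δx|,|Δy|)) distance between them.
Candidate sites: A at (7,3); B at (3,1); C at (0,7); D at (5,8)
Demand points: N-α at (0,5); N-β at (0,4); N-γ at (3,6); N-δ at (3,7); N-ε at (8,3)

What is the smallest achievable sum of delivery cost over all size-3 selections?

10

Open {A, C, D}.
  N-α→C 2, N-β→C 3, N-γ→D 2, N-δ→D 2, N-ε→A 1  ⇒ total 10.
Compare {A, B, C}: total 12.
Compare {A, B, D}: total 12.
No size-3 selection does better; minimum is 10.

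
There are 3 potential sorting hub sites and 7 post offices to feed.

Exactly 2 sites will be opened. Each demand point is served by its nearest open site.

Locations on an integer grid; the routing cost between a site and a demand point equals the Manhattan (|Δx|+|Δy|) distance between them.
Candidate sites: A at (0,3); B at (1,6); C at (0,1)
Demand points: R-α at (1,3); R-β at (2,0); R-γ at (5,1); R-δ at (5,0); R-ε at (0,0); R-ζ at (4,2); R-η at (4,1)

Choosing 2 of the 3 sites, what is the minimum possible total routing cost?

Open {A, C}.
  R-α→A 1, R-β→C 3, R-γ→C 5, R-δ→C 6, R-ε→C 1, R-ζ→A 5, R-η→C 4  ⇒ total 25.
Compare {B, C}: total 27.
Compare {A, B}: total 35.

25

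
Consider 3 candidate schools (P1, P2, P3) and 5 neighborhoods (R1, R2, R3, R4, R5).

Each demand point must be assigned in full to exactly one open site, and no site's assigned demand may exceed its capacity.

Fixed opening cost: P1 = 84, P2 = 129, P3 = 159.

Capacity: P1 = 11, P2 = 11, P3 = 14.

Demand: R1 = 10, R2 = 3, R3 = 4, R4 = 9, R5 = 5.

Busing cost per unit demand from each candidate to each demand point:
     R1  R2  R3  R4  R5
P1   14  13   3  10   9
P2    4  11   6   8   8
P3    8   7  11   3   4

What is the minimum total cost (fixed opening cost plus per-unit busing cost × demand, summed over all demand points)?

510

Open {P1, P2, P3}; cheapest assignment that respects the capacities:
  P1 (cap 11, load 7): R2, R3 — cost 3×13 + 4×3 = 51
  P2 (cap 11, load 10): R1 — cost 10×4 = 40
  P3 (cap 14, load 14): R4, R5 — cost 9×3 + 5×4 = 47
  Shipping 138, fixed 372 → total 510.
  Any other capacity-feasible assignment to {P1, P2, P3} ships for at least 138.
Total demand is 31 and no other set of sites has combined capacity ≥ 31, so {P1, P2, P3} is the only feasible choice of open sites. Minimum: 510.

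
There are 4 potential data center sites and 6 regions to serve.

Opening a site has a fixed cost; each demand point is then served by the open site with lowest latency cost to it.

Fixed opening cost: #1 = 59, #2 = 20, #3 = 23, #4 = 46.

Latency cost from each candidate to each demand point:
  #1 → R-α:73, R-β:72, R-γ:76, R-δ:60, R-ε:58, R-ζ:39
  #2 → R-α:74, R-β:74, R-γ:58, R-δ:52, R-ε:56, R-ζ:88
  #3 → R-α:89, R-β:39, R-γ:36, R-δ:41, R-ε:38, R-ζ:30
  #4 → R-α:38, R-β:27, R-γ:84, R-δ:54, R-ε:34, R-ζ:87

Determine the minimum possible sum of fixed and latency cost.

Open {#3, #4}: assign each demand point to its cheapest open site.
  R-α→#4 38, R-β→#4 27, R-γ→#3 36, R-δ→#3 41, R-ε→#4 34, R-ζ→#3 30
  latency cost 206, fixed 69 → total 275.
Compare {#2, #3, #4}: latency cost 206 + fixed 89 = 295.
Compare {#3}: latency cost 273 + fixed 23 = 296.
Compare {#2, #3}: latency cost 258 + fixed 43 = 301.
All other subsets cost ≥ 295. Minimum total cost: 275.

275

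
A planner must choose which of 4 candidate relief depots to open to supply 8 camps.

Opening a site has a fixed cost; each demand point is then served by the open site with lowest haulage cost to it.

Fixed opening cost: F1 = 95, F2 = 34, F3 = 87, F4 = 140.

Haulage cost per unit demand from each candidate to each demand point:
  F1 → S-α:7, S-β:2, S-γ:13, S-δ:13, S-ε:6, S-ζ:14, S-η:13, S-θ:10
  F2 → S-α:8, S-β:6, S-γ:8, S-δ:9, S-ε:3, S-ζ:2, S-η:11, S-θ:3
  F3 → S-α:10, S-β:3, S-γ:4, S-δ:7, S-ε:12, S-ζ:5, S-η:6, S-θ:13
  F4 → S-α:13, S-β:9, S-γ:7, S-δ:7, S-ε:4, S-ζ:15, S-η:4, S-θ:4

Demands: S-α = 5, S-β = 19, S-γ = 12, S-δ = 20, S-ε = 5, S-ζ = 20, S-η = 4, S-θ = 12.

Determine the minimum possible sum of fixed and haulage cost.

Open {F2, F3}: assign each demand point to its cheapest open site.
  S-α→F2 5×8=40, S-β→F3 19×3=57, S-γ→F3 12×4=48, S-δ→F3 20×7=140, S-ε→F2 5×3=15, S-ζ→F2 20×2=40, S-η→F3 4×6=24, S-θ→F2 12×3=36
  haulage cost 400, fixed 121 → total 521.
Compare {F1, F2, F3}: haulage cost 376 + fixed 216 = 592.
Compare {F2}: haulage cost 565 + fixed 34 = 599.
Compare {F1, F2}: haulage cost 484 + fixed 129 = 613.
All other subsets cost ≥ 592. Minimum total cost: 521.

521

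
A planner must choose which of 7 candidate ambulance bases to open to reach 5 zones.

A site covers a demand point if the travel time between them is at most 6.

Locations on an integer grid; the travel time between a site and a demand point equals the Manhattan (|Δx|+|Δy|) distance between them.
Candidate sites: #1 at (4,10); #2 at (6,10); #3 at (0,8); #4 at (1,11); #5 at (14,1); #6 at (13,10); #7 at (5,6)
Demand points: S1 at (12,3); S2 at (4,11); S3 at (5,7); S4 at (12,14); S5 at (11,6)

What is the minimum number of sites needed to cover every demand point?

3

Coverage sets (demand points within 6 of each site):
  #1: {S2, S3}
  #2: {S2, S3}
  #3: {S3}
  #4: {S2}
  #5: {S1}
  #6: {S4, S5}
  #7: {S2, S3, S5}
No 2 sites suffice: every size-2 union leaves at least one demand point uncovered.
But {#1, #5, #6} covers everything, so the minimum is 3.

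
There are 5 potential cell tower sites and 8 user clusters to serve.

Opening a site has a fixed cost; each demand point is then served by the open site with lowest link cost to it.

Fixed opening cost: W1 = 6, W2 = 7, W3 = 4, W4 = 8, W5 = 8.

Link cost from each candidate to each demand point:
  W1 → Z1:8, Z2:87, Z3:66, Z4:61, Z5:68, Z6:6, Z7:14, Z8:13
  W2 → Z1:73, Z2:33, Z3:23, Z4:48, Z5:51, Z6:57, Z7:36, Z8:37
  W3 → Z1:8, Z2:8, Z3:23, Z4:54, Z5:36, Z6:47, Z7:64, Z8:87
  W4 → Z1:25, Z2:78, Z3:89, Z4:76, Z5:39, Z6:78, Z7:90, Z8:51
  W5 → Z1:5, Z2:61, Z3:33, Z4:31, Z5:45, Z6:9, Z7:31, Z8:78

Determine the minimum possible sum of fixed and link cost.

154

Open {W1, W3, W5}: assign each demand point to its cheapest open site.
  Z1→W5 5, Z2→W3 8, Z3→W3 23, Z4→W5 31, Z5→W3 36, Z6→W1 6, Z7→W1 14, Z8→W1 13
  link cost 136, fixed 18 → total 154.
Compare {W1, W2, W3, W5}: link cost 136 + fixed 25 = 161.
Compare {W1, W3, W4, W5}: link cost 136 + fixed 26 = 162.
Compare {W1, W2, W3, W4, W5}: link cost 136 + fixed 33 = 169.
All other subsets cost ≥ 161. Minimum total cost: 154.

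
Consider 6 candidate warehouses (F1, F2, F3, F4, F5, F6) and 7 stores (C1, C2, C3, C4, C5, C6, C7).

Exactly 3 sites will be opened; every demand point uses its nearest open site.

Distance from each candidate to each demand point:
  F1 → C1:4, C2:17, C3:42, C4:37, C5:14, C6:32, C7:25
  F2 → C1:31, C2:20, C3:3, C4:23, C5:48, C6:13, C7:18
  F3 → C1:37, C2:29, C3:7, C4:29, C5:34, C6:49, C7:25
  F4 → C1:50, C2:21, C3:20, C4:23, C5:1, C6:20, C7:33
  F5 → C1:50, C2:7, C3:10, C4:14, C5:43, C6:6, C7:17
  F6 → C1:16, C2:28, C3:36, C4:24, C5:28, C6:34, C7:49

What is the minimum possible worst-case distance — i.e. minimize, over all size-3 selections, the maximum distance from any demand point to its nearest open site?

17

Open {F1, F2, F5}.
  Farthest demand point is C7 at distance 17 (to F5); all others are ≤ 17.
With {F1, F3, F5} the worst case is 17.
With {F1, F4, F5} the worst case is 17.
No size-3 selection achieves below 17.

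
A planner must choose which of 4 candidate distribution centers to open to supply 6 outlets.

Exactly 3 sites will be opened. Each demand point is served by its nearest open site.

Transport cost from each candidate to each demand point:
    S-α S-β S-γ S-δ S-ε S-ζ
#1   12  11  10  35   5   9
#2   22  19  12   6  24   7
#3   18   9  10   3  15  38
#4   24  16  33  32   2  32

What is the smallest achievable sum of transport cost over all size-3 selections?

Open {#1, #3, #4}.
  S-α→#1 12, S-β→#3 9, S-γ→#1 10, S-δ→#3 3, S-ε→#4 2, S-ζ→#1 9  ⇒ total 45.
Compare {#1, #2, #3}: total 46.
Compare {#1, #2, #4}: total 48.
No size-3 selection does better; minimum is 45.

45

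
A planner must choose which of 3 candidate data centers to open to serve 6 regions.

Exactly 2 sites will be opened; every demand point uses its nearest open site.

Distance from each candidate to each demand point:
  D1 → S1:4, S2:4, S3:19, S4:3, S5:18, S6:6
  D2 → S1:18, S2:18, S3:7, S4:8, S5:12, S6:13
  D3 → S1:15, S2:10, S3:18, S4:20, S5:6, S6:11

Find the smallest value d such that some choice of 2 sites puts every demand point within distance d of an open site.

Open {D1, D2}.
  Farthest demand point is S5 at distance 12 (to D2); all others are ≤ 12.
With {D2, D3} the worst case is 15.
With {D1, D3} the worst case is 18.
No size-2 selection achieves below 12.

12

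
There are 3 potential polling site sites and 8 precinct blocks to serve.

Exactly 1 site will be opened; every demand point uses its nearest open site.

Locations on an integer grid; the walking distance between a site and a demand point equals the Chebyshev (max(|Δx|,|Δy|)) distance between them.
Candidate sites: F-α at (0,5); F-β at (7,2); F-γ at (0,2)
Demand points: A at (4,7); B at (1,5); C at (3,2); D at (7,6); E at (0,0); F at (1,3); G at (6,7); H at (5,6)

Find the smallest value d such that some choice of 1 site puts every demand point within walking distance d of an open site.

7

Open {F-α}.
  Farthest demand point is D at walking distance 7 (to F-α); all others are ≤ 7.
With {F-β} the worst case is 7.
With {F-γ} the worst case is 7.
No size-1 selection achieves below 7.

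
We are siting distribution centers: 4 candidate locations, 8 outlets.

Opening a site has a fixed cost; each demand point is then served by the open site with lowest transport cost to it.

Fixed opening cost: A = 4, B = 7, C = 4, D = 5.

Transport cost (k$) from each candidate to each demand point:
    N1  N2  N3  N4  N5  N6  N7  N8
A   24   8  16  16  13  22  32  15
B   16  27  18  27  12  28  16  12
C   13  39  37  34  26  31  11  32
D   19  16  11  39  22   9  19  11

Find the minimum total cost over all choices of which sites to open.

Open {A, C, D}: assign each demand point to its cheapest open site.
  N1→C 13, N2→A 8, N3→D 11, N4→A 16, N5→A 13, N6→D 9, N7→C 11, N8→D 11
  transport cost 92, fixed 13 → total 105.
Compare {A, B, C, D}: transport cost 91 + fixed 20 = 111.
Compare {A, D}: transport cost 106 + fixed 9 = 115.
Compare {A, B, D}: transport cost 99 + fixed 16 = 115.
All other subsets cost ≥ 111. Minimum total cost: 105.

105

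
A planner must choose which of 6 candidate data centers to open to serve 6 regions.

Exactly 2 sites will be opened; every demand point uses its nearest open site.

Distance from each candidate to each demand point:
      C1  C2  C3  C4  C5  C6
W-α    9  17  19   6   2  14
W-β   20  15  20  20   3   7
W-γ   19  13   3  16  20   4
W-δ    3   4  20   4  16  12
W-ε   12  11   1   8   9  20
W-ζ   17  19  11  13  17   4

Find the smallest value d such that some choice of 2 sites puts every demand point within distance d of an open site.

Open {W-β, W-ε}.
  Farthest demand point is C1 at distance 12 (to W-ε); all others are ≤ 12.
With {W-γ, W-ε} the worst case is 12.
With {W-δ, W-ε} the worst case is 12.
No size-2 selection achieves below 12.

12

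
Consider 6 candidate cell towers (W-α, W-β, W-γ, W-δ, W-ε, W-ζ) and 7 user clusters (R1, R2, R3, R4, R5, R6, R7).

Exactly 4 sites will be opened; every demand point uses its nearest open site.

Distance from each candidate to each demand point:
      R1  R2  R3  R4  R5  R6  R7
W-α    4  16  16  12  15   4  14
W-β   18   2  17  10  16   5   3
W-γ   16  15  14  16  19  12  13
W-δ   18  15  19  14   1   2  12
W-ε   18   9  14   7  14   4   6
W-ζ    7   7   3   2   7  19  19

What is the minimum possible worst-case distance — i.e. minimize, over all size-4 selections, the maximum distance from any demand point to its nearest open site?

4

Open {W-α, W-β, W-δ, W-ζ}.
  Farthest demand point is R1 at distance 4 (to W-α); all others are ≤ 4.
With {W-α, W-β, W-γ, W-ζ} the worst case is 7.
With {W-α, W-β, W-ε, W-ζ} the worst case is 7.
No size-4 selection achieves below 4.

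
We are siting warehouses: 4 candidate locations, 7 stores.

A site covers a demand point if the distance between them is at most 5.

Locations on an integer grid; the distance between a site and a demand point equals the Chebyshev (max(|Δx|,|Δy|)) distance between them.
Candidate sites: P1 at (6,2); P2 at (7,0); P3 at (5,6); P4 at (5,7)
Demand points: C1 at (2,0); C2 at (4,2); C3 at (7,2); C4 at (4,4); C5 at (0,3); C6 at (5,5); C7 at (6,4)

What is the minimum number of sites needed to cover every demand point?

2

Coverage sets (demand points within 5 of each site):
  P1: {C1, C2, C3, C4, C6, C7}
  P2: {C1, C2, C3, C4, C6, C7}
  P3: {C2, C3, C4, C5, C6, C7}
  P4: {C2, C3, C4, C5, C6, C7}
No single site covers all 7 demand points.
But {P1, P3} covers everything, so the minimum is 2.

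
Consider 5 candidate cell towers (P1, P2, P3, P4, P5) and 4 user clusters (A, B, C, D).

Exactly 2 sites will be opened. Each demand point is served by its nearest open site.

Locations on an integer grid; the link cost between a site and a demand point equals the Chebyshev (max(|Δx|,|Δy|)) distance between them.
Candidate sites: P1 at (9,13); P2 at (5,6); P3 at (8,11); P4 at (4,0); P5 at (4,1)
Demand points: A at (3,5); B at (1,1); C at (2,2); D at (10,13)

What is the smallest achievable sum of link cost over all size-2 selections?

Open {P1, P5}.
  A→P5 4, B→P5 3, C→P5 2, D→P1 1  ⇒ total 10.
Compare {P1, P4}: total 11.
Compare {P3, P5}: total 11.
No size-2 selection does better; minimum is 10.

10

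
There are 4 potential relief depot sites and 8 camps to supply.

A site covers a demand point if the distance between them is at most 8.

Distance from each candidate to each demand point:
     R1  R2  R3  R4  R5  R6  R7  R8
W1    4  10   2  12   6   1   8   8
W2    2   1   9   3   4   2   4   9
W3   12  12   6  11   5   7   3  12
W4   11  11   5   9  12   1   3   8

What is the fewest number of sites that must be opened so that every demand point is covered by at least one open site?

Coverage sets (demand points within 8 of each site):
  W1: {R1, R3, R5, R6, R7, R8}
  W2: {R1, R2, R4, R5, R6, R7}
  W3: {R3, R5, R6, R7}
  W4: {R3, R6, R7, R8}
No single site covers all 8 demand points.
But {W1, W2} covers everything, so the minimum is 2.

2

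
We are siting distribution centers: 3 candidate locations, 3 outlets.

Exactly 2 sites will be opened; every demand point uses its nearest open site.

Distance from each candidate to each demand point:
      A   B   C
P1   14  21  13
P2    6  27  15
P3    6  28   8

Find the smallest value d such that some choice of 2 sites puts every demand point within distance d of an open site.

21

Open {P1, P2}.
  Farthest demand point is B at distance 21 (to P1); all others are ≤ 21.
With {P1, P3} the worst case is 21.
With {P2, P3} the worst case is 27.
No size-2 selection achieves below 21.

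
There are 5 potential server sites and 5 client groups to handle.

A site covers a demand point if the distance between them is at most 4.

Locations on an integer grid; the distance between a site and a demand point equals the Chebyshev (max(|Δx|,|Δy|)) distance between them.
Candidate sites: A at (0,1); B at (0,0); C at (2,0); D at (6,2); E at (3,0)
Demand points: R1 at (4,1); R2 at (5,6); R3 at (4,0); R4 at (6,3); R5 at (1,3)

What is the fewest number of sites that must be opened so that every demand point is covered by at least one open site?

Coverage sets (demand points within 4 of each site):
  A: {R1, R3, R5}
  B: {R1, R3, R5}
  C: {R1, R3, R4, R5}
  D: {R1, R2, R3, R4}
  E: {R1, R3, R4, R5}
No single site covers all 5 demand points.
But {A, D} covers everything, so the minimum is 2.

2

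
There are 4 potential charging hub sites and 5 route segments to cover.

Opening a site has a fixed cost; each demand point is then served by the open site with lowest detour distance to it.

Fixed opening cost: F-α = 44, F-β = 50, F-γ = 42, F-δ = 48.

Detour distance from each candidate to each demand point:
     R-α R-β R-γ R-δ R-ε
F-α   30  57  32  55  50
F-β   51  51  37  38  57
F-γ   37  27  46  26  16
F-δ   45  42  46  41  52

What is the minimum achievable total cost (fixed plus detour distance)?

194

Open {F-γ}: assign each demand point to its cheapest open site.
  R-α→F-γ 37, R-β→F-γ 27, R-γ→F-γ 46, R-δ→F-γ 26, R-ε→F-γ 16
  detour distance 152, fixed 42 → total 194.
Compare {F-α, F-γ}: detour distance 131 + fixed 86 = 217.
Compare {F-β, F-γ}: detour distance 143 + fixed 92 = 235.
Compare {F-γ, F-δ}: detour distance 152 + fixed 90 = 242.
All other subsets cost ≥ 217. Minimum total cost: 194.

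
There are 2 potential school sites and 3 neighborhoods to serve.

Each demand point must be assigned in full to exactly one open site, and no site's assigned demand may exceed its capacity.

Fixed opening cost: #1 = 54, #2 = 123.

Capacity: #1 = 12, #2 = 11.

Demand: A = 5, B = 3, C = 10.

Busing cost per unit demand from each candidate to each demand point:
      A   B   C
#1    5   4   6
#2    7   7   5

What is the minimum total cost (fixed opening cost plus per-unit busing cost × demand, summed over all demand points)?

Open {#1, #2}; cheapest assignment that respects the capacities:
  #1 (cap 12, load 8): A, B — cost 5×5 + 3×4 = 37
  #2 (cap 11, load 10): C — cost 10×5 = 50
  Shipping 87, fixed 177 → total 264.
  Any other capacity-feasible assignment to {#1, #2} ships for at least 87.
Total demand is 18 and no other set of sites has combined capacity ≥ 18, so {#1, #2} is the only feasible choice of open sites. Minimum: 264.

264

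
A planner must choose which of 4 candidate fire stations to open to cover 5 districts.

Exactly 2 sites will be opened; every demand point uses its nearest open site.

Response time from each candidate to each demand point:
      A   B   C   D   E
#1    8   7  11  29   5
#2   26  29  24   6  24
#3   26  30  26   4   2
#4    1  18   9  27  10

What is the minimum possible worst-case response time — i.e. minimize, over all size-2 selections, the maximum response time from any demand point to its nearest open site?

11

Open {#1, #2}.
  Farthest demand point is C at response time 11 (to #1); all others are ≤ 11.
With {#1, #3} the worst case is 11.
With {#2, #4} the worst case is 18.
No size-2 selection achieves below 11.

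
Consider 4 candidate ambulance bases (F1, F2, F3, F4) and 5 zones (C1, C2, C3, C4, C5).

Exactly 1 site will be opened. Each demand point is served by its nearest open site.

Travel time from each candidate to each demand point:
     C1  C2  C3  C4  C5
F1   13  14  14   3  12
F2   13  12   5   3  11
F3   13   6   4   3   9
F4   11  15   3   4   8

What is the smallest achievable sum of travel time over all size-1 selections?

Open {F3}.
  C1→F3 13, C2→F3 6, C3→F3 4, C4→F3 3, C5→F3 9  ⇒ total 35.
Compare {F4}: total 41.
Compare {F2}: total 44.
No size-1 selection does better; minimum is 35.

35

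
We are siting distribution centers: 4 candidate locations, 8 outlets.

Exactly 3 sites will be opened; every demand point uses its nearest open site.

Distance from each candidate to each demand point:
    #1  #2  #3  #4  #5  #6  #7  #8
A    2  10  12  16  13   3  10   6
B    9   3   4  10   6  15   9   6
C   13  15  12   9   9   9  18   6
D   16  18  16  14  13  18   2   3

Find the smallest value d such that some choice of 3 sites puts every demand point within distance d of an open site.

Open {A, B, C}.
  Farthest demand point is #4 at distance 9 (to C); all others are ≤ 9.
With {B, C, D} the worst case is 9.
With {A, B, D} the worst case is 10.
No size-3 selection achieves below 9.

9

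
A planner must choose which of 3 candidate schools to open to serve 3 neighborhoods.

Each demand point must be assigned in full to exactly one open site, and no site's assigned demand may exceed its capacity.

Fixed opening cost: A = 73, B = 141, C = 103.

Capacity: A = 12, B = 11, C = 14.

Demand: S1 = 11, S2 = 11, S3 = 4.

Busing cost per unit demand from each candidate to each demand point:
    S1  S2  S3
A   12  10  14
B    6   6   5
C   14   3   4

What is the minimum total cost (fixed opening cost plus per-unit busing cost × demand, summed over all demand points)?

Open {A, B, C}; cheapest assignment that respects the capacities:
  A (cap 12, load 4): S3 — cost 4×14 = 56
  B (cap 11, load 11): S1 — cost 11×6 = 66
  C (cap 14, load 11): S2 — cost 11×3 = 33
  Shipping 155, fixed 317 → total 472.
  Any other capacity-feasible assignment to {A, B, C} ships for at least 155.
Total demand is 26; every other set of sites either has combined capacity below 26 or cannot fit the demands without splitting one across sites, so {A, B, C} is the only feasible choice of open sites. Minimum: 472.

472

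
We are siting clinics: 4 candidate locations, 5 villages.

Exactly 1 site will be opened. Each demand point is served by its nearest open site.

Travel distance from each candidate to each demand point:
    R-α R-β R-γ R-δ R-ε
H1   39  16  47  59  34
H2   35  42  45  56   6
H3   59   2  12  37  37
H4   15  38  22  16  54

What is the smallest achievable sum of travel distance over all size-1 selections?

145

Open {H4}.
  R-α→H4 15, R-β→H4 38, R-γ→H4 22, R-δ→H4 16, R-ε→H4 54  ⇒ total 145.
Compare {H3}: total 147.
Compare {H2}: total 184.
No size-1 selection does better; minimum is 145.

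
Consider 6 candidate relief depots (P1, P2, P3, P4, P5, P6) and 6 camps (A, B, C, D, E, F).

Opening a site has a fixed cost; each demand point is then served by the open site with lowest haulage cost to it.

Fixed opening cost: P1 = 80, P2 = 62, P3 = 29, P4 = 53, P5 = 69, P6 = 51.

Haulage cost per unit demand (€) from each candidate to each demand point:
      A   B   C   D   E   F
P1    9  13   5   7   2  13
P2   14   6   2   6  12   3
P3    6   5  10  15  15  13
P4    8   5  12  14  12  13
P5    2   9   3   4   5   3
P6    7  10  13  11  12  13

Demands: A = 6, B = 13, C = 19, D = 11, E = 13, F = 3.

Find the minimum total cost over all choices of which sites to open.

Open {P3, P5}: assign each demand point to its cheapest open site.
  A→P5 6×2=12, B→P3 13×5=65, C→P5 19×3=57, D→P5 11×4=44, E→P5 13×5=65, F→P5 3×3=9
  haulage cost 252, fixed 98 → total 350.
Compare {P5}: haulage cost 304 + fixed 69 = 373.
Compare {P4, P5}: haulage cost 252 + fixed 122 = 374.
Compare {P2, P5}: haulage cost 246 + fixed 131 = 377.
All other subsets cost ≥ 373. Minimum total cost: 350.

350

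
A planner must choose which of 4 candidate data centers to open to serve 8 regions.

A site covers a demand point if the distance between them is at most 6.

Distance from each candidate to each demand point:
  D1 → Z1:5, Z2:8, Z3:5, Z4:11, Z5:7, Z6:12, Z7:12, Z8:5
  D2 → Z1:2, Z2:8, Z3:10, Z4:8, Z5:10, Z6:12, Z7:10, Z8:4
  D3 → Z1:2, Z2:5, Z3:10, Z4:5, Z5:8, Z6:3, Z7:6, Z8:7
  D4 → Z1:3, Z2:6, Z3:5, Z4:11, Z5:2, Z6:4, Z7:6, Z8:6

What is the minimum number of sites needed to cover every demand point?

Coverage sets (demand points within 6 of each site):
  D1: {Z1, Z3, Z8}
  D2: {Z1, Z8}
  D3: {Z1, Z2, Z4, Z6, Z7}
  D4: {Z1, Z2, Z3, Z5, Z6, Z7, Z8}
No single site covers all 8 demand points.
But {D3, D4} covers everything, so the minimum is 2.

2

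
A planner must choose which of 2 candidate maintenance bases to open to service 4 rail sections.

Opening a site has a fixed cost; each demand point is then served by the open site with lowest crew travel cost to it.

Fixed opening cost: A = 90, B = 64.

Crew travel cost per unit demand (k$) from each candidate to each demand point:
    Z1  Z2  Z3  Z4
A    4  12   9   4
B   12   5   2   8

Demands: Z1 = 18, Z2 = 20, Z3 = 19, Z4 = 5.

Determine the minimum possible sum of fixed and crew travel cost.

384

Open {A, B}: assign each demand point to its cheapest open site.
  Z1→A 18×4=72, Z2→B 20×5=100, Z3→B 19×2=38, Z4→A 5×4=20
  crew travel cost 230, fixed 154 → total 384.
Compare {B}: crew travel cost 394 + fixed 64 = 458.
Compare {A}: crew travel cost 503 + fixed 90 = 593.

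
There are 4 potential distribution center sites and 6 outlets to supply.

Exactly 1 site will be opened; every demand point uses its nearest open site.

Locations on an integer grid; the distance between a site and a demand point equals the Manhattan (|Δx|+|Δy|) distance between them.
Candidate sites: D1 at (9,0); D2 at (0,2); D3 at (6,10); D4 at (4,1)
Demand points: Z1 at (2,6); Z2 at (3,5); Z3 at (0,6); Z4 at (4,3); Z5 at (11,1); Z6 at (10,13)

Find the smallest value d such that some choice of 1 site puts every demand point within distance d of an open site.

14

Open {D3}.
  Farthest demand point is Z5 at distance 14 (to D3); all others are ≤ 14.
With {D1} the worst case is 15.
With {D4} the worst case is 18.
No size-1 selection achieves below 14.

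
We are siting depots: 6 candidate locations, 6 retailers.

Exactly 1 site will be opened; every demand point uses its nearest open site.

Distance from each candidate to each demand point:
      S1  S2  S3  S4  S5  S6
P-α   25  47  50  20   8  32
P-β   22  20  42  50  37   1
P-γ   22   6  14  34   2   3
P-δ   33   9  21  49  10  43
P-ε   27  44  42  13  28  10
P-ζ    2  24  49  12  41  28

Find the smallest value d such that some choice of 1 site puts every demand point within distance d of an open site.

34

Open {P-γ}.
  Farthest demand point is S4 at distance 34 (to P-γ); all others are ≤ 34.
With {P-ε} the worst case is 44.
With {P-δ} the worst case is 49.
No size-1 selection achieves below 34.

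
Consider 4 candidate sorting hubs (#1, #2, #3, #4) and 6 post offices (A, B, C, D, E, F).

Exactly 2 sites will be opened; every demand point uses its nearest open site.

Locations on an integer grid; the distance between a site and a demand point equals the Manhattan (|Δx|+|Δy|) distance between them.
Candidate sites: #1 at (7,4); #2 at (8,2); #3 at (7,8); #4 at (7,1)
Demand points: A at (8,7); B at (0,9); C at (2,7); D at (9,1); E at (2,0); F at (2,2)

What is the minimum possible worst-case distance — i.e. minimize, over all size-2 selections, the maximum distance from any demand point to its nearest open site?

Open {#2, #3}.
  Farthest demand point is B at distance 8 (to #3); all others are ≤ 8.
With {#3, #4} the worst case is 8.
With {#1, #3} the worst case is 9.
No size-2 selection achieves below 8.

8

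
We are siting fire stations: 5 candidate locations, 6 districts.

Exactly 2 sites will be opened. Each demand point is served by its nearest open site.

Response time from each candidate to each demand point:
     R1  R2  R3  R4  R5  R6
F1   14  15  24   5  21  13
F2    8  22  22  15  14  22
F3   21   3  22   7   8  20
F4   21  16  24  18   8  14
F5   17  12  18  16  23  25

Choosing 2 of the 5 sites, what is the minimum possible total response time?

65

Open {F1, F3}.
  R1→F1 14, R2→F3 3, R3→F3 22, R4→F1 5, R5→F3 8, R6→F1 13  ⇒ total 65.
Compare {F2, F3}: total 68.
Compare {F3, F5}: total 73.
No size-2 selection does better; minimum is 65.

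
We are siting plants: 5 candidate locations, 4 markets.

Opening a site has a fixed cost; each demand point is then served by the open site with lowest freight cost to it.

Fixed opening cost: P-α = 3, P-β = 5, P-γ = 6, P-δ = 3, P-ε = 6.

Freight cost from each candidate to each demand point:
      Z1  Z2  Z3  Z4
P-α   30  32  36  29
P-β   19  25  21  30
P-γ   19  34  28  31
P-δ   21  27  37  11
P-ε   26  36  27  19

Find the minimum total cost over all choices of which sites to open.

84

Open {P-β, P-δ}: assign each demand point to its cheapest open site.
  Z1→P-β 19, Z2→P-β 25, Z3→P-β 21, Z4→P-δ 11
  freight cost 76, fixed 8 → total 84.
Compare {P-α, P-β, P-δ}: freight cost 76 + fixed 11 = 87.
Compare {P-β, P-γ, P-δ}: freight cost 76 + fixed 14 = 90.
Compare {P-β, P-δ, P-ε}: freight cost 76 + fixed 14 = 90.
All other subsets cost ≥ 87. Minimum total cost: 84.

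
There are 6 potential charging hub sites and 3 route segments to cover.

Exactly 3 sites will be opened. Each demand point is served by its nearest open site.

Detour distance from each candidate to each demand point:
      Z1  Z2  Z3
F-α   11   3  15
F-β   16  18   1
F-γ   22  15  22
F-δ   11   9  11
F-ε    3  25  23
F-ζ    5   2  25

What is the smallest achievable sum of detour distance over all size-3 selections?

Open {F-β, F-ε, F-ζ}.
  Z1→F-ε 3, Z2→F-ζ 2, Z3→F-β 1  ⇒ total 6.
Compare {F-α, F-β, F-ε}: total 7.
Compare {F-α, F-β, F-ζ}: total 8.
No size-3 selection does better; minimum is 6.

6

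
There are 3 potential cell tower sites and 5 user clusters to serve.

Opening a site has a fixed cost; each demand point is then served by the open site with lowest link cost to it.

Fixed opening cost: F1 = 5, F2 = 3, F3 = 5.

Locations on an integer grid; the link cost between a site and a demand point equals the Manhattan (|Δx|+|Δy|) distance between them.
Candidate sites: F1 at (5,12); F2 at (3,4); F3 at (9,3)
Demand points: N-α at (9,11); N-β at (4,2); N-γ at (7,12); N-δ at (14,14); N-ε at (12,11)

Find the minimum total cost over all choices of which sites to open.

Open {F1, F2}: assign each demand point to its cheapest open site.
  N-α→F1 5, N-β→F2 3, N-γ→F1 2, N-δ→F1 11, N-ε→F1 8
  link cost 29, fixed 8 → total 37.
Compare {F1}: link cost 37 + fixed 5 = 42.
Compare {F1, F3}: link cost 32 + fixed 10 = 42.
Compare {F1, F2, F3}: link cost 29 + fixed 13 = 42.
All other subsets cost ≥ 42. Minimum total cost: 37.

37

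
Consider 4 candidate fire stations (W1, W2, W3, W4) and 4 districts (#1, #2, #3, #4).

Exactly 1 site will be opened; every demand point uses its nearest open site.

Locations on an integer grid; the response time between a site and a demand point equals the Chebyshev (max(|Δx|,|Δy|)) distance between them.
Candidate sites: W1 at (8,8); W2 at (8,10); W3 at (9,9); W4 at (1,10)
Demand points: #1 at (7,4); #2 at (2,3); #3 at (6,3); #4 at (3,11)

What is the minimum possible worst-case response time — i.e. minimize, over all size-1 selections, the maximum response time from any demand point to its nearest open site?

6

Open {W1}.
  Farthest demand point is #2 at response time 6 (to W1); all others are ≤ 6.
With {W2} the worst case is 7.
With {W3} the worst case is 7.
No size-1 selection achieves below 6.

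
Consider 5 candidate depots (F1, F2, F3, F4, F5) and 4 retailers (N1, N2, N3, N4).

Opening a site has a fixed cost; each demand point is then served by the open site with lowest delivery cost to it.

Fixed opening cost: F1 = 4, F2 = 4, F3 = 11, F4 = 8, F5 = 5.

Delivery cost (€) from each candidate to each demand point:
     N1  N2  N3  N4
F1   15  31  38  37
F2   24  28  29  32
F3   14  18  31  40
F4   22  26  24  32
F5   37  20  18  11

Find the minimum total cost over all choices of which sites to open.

Open {F1, F5}: assign each demand point to its cheapest open site.
  N1→F1 15, N2→F5 20, N3→F5 18, N4→F5 11
  delivery cost 64, fixed 9 → total 73.
Compare {F3, F5}: delivery cost 61 + fixed 16 = 77.
Compare {F1, F2, F5}: delivery cost 64 + fixed 13 = 77.
Compare {F1, F3, F5}: delivery cost 61 + fixed 20 = 81.
All other subsets cost ≥ 77. Minimum total cost: 73.

73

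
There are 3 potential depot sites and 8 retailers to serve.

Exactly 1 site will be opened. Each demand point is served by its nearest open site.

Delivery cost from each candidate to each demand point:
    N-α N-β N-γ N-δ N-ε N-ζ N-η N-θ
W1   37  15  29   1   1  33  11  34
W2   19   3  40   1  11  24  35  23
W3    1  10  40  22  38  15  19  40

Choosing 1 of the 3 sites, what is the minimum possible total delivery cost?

Open {W2}.
  N-α→W2 19, N-β→W2 3, N-γ→W2 40, N-δ→W2 1, N-ε→W2 11, N-ζ→W2 24, N-η→W2 35, N-θ→W2 23  ⇒ total 156.
Compare {W1}: total 161.
Compare {W3}: total 185.

156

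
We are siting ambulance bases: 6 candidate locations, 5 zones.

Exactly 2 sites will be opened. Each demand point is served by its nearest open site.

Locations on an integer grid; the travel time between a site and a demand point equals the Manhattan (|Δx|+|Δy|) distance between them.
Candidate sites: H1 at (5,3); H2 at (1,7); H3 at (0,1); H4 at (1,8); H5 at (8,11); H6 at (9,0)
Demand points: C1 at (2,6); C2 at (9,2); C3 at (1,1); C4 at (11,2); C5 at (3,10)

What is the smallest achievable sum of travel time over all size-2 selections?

19

Open {H2, H6}.
  C1→H2 2, C2→H6 2, C3→H2 6, C4→H6 4, C5→H2 5  ⇒ total 19.
Compare {H4, H6}: total 20.
Compare {H1, H2}: total 25.
No size-2 selection does better; minimum is 19.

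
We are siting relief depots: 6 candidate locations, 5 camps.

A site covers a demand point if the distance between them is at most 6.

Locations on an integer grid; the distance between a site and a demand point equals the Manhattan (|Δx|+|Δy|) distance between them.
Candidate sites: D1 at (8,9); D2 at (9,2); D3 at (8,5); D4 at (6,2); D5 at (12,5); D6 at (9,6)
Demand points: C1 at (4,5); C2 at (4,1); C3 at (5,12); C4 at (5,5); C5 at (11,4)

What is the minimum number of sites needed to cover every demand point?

3

Coverage sets (demand points within 6 of each site):
  D1: {C3}
  D2: {C2, C5}
  D3: {C1, C4, C5}
  D4: {C1, C2, C4}
  D5: {C5}
  D6: {C1, C4, C5}
No 2 sites suffice: every size-2 union leaves at least one demand point uncovered.
But {D1, D2, D3} covers everything, so the minimum is 3.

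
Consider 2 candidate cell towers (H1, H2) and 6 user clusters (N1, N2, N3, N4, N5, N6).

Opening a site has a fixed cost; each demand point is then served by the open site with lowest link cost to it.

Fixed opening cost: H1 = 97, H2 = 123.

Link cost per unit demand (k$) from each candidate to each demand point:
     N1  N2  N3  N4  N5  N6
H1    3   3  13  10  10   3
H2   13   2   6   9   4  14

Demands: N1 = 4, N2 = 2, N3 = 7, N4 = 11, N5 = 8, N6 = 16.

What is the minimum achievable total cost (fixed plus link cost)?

Open {H1}: assign each demand point to its cheapest open site.
  N1→H1 4×3=12, N2→H1 2×3=6, N3→H1 7×13=91, N4→H1 11×10=110, N5→H1 8×10=80, N6→H1 16×3=48
  link cost 347, fixed 97 → total 444.
Compare {H1, H2}: link cost 237 + fixed 220 = 457.
Compare {H2}: link cost 453 + fixed 123 = 576.

444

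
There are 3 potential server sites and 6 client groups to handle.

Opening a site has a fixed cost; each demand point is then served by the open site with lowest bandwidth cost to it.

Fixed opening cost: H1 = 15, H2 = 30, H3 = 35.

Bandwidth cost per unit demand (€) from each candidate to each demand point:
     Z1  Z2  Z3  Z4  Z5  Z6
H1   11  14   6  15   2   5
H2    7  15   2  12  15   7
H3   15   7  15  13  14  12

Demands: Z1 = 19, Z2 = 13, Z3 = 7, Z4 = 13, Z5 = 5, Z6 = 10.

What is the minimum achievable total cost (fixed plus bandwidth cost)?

Open {H1, H2, H3}: assign each demand point to its cheapest open site.
  Z1→H2 19×7=133, Z2→H3 13×7=91, Z3→H2 7×2=14, Z4→H2 13×12=156, Z5→H1 5×2=10, Z6→H1 10×5=50
  bandwidth cost 454, fixed 80 → total 534.
Compare {H1, H2}: bandwidth cost 545 + fixed 45 = 590.
Compare {H2, H3}: bandwidth cost 534 + fixed 65 = 599.
Compare {H1, H3}: bandwidth cost 571 + fixed 50 = 621.
All other subsets cost ≥ 590. Minimum total cost: 534.

534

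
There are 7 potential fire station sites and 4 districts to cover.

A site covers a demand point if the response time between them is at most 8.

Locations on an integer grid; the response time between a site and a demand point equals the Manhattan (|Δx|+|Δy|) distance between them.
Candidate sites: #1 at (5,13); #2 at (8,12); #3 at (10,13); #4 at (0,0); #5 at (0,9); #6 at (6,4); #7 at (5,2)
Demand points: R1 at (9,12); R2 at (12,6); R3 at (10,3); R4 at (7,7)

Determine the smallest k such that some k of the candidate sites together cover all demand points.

2

Coverage sets (demand points within 8 of each site):
  #1: {R1, R4}
  #2: {R1, R4}
  #3: {R1}
  #4: {}
  #5: {}
  #6: {R2, R3, R4}
  #7: {R3, R4}
No single site covers all 4 demand points.
But {#1, #6} covers everything, so the minimum is 2.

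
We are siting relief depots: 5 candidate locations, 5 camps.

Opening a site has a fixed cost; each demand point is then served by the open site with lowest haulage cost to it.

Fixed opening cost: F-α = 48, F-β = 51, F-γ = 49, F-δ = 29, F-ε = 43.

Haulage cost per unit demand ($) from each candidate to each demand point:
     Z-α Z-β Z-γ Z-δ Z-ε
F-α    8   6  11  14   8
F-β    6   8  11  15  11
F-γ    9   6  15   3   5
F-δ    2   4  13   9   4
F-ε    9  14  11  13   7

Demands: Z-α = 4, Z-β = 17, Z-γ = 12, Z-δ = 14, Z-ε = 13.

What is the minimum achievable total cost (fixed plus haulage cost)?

404

Open {F-γ, F-δ}: assign each demand point to its cheapest open site.
  Z-α→F-δ 4×2=8, Z-β→F-δ 17×4=68, Z-γ→F-δ 12×13=156, Z-δ→F-γ 14×3=42, Z-ε→F-δ 13×4=52
  haulage cost 326, fixed 78 → total 404.
Compare {F-γ, F-δ, F-ε}: haulage cost 302 + fixed 121 = 423.
Compare {F-α, F-γ, F-δ}: haulage cost 302 + fixed 126 = 428.
Compare {F-β, F-γ, F-δ}: haulage cost 302 + fixed 129 = 431.
All other subsets cost ≥ 423. Minimum total cost: 404.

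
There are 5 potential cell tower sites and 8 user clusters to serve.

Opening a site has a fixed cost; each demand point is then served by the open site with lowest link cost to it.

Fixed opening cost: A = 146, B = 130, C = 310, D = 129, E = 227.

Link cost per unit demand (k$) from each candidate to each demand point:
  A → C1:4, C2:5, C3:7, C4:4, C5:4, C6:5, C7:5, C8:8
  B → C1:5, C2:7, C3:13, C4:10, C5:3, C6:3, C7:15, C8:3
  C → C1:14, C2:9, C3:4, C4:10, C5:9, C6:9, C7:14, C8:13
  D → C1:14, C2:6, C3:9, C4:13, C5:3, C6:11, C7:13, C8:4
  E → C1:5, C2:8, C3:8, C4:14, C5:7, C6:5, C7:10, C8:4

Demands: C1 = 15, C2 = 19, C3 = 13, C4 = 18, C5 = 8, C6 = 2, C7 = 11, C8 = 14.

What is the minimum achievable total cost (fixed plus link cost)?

673

Open {A}: assign each demand point to its cheapest open site.
  C1→A 15×4=60, C2→A 19×5=95, C3→A 13×7=91, C4→A 18×4=72, C5→A 8×4=32, C6→A 2×5=10, C7→A 11×5=55, C8→A 14×8=112
  link cost 527, fixed 146 → total 673.
Compare {A, B}: link cost 445 + fixed 276 = 721.
Compare {A, D}: link cost 463 + fixed 275 = 738.
Compare {A, E}: link cost 471 + fixed 373 = 844.
All other subsets cost ≥ 721. Minimum total cost: 673.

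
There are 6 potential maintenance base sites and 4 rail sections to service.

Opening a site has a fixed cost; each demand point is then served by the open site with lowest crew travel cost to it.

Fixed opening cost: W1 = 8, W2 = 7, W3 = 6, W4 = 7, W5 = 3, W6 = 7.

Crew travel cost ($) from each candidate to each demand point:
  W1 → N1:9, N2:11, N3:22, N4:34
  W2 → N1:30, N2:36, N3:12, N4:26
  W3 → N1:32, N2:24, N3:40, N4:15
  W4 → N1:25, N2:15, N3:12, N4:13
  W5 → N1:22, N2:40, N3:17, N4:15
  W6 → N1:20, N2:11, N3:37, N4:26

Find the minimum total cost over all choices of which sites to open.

60

Open {W1, W4}: assign each demand point to its cheapest open site.
  N1→W1 9, N2→W1 11, N3→W4 12, N4→W4 13
  crew travel cost 45, fixed 15 → total 60.
Compare {W1, W5}: crew travel cost 52 + fixed 11 = 63.
Compare {W1, W4, W5}: crew travel cost 45 + fixed 18 = 63.
Compare {W1, W2, W5}: crew travel cost 47 + fixed 18 = 65.
All other subsets cost ≥ 63. Minimum total cost: 60.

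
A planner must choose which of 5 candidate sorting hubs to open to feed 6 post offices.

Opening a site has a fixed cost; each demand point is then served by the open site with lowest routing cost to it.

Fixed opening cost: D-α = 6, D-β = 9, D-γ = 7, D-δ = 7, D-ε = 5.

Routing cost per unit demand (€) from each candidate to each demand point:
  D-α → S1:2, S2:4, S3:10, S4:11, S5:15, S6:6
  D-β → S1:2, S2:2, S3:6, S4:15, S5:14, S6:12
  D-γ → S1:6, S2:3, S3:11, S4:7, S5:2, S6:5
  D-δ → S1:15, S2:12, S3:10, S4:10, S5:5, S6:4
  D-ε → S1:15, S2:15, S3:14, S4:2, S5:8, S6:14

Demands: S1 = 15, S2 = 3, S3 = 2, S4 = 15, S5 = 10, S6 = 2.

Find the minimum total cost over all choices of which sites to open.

129

Open {D-β, D-γ, D-ε}: assign each demand point to its cheapest open site.
  S1→D-β 15×2=30, S2→D-β 3×2=6, S3→D-β 2×6=12, S4→D-ε 15×2=30, S5→D-γ 10×2=20, S6→D-γ 2×5=10
  routing cost 108, fixed 21 → total 129.
Compare {D-β, D-γ, D-δ, D-ε}: routing cost 106 + fixed 28 = 134.
Compare {D-α, D-β, D-γ, D-ε}: routing cost 108 + fixed 27 = 135.
Compare {D-α, D-γ, D-ε}: routing cost 119 + fixed 18 = 137.
All other subsets cost ≥ 134. Minimum total cost: 129.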